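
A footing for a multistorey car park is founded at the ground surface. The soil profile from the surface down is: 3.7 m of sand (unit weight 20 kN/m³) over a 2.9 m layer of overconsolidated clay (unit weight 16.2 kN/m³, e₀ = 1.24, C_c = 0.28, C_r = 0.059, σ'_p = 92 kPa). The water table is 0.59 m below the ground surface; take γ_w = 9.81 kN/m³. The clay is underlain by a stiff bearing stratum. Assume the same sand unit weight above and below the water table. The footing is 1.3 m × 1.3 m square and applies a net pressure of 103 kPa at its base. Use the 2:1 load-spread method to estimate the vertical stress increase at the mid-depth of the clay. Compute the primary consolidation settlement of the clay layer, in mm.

S_c ≈ 2.53 mm

Mid-depth of clay below the ground surface: z = 3.7 + 2.9/2 = 5.15 m.
Total vertical stress at mid-clay: σ_v = 20×3.7 + 16.2×1.45 = 97.49 kPa.
Pore pressure: u = 9.81×(5.15 − 0.59) = 44.734 kPa.
Initial effective stress: σ'_0 = σ_v − u = 97.49 − 44.734 = 52.756 kPa.
Stress increase at mid-clay by the 2:1 spreading method:
Δσ = qBL/((B+z)(L+z)) = 103×1.3×1.3/((1.3+5.15)(1.3+5.15)) = 4.1841 kPa
Final effective stress: σ'_f = 52.756 + 4.1841 = 56.94 kPa.
σ'_f = 56.94 ≤ σ'_p = 92 kPa, so the clay remains overconsolidated and only the recompression index applies:
S_c = C_r·H/(1+e₀)·log₁₀(σ'_f/σ'_0) = 0.059×2.9/2.24×log₁₀(56.94/52.756)
    = 0.076381 × 0.033146 = 0.002532 m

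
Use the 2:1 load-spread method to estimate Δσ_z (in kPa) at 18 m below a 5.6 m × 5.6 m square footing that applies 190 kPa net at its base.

Δσ_z ≈ 10.7 kPa

By the 2:1 method the load spreads at 1 horizontal : 2 vertical, so at depth z the loaded area has grown by z in each plan dimension:
Δσ = qBL/((B+z)(L+z)) = 190×5.6×5.6/((5.6+18)(5.6+18)) = 10.698 kPa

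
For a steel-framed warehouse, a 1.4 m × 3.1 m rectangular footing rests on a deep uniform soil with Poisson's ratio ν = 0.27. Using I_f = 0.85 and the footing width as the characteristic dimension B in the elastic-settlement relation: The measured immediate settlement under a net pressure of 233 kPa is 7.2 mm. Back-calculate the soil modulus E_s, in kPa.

E_s ≈ 35700 kPa

S_e = q·B·(1−ν²)/E_s · I_f  ⇒  E_s = q·B·(1−ν²)·I_f / S_e.
E_s = 233 × 1.4 × 0.9271 × 0.85 / 0.0072 = 35700 kPa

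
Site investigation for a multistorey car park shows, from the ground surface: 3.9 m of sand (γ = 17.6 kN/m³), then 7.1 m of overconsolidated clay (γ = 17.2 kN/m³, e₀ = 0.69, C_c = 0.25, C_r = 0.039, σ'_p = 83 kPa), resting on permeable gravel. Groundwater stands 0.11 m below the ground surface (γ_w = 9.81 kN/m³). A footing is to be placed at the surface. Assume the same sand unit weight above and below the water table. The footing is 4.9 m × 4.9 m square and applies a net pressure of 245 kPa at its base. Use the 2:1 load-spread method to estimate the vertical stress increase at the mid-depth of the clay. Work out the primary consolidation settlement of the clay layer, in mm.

Mid-depth of clay below the ground surface: z = 3.9 + 7.1/2 = 7.45 m.
Total vertical stress at mid-clay: σ_v = 17.6×3.9 + 17.2×3.55 = 129.7 kPa.
Pore pressure: u = 9.81×(7.45 − 0.11) = 72.005 kPa.
Initial effective stress: σ'_0 = σ_v − u = 129.7 − 72.005 = 57.695 kPa.
Stress increase at mid-clay by the 2:1 spreading method:
Δσ = qBL/((B+z)(L+z)) = 245×4.9×4.9/((4.9+7.45)(4.9+7.45)) = 38.568 kPa
Final effective stress: σ'_f = 57.695 + 38.568 = 96.263 kPa.
σ'_f = 96.263 > σ'_p = 83 kPa, so the stress path crosses the preconsolidation pressure — recompression up to σ'_p, then virgin compression beyond:
S_c = H/(1+e₀)·[C_r·log₁₀(σ'_p/σ'_0) + C_c·log₁₀(σ'_f/σ'_p)]
    = 7.1/1.69 × [0.039×log₁₀(83/57.695) + 0.25×log₁₀(96.263/83)]
    = 4.2012 × [0.0061597 + 0.016095] = 0.0935 m

S_c ≈ 93.5 mm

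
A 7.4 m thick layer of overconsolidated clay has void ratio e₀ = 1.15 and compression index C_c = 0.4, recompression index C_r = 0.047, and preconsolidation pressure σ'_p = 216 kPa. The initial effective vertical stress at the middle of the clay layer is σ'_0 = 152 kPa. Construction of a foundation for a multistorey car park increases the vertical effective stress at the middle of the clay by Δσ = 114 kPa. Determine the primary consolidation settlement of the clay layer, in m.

S_c ≈ 0.149 m

Final effective stress: σ'_f = 152 + 114 = 266 kPa.
σ'_f = 266 > σ'_p = 216 kPa, so the stress path crosses the preconsolidation pressure — recompression up to σ'_p, then virgin compression beyond:
S_c = H/(1+e₀)·[C_r·log₁₀(σ'_p/σ'_0) + C_c·log₁₀(σ'_f/σ'_p)]
    = 7.4/2.15 × [0.047×log₁₀(216/152) + 0.4×log₁₀(266/216)]
    = 3.4419 × [0.0071727 + 0.036171] = 0.1492 m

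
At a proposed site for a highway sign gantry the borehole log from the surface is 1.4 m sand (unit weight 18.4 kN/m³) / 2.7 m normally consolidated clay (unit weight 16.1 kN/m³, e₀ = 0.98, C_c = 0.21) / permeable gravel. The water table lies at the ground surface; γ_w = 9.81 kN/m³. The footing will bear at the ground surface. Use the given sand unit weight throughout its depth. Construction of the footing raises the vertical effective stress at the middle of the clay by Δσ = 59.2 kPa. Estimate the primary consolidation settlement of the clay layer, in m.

Mid-depth of clay below the ground surface: z = 1.4 + 2.7/2 = 2.75 m.
Total vertical stress at mid-clay: σ_v = 18.4×1.4 + 16.1×1.35 = 47.495 kPa.
Pore pressure: u = 9.81×(2.75 − 0) = 26.978 kPa.
Initial effective stress: σ'_0 = σ_v − u = 47.495 − 26.978 = 20.517 kPa.
Final effective stress: σ'_f = σ'_0 + Δσ = 20.517 + 59.2 = 79.717 kPa.
Normally consolidated clay, so the full stress increment lies on the virgin compression line:
S_c = C_c·H/(1+e₀)·log₁₀(σ'_f/σ'_0) = 0.21×2.7/(1+0.98)×log₁₀(79.717/20.517)
    = 0.28636 × 0.58944 = 0.1688 m

S_c ≈ 0.169 m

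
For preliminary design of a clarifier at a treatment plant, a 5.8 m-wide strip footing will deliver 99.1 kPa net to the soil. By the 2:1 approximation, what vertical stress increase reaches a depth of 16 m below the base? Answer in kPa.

By the 2:1 method the load spreads at 1 horizontal : 2 vertical, so at depth z the loaded area has grown by z in each plan dimension:
Δσ = qB/(B+z) = 99.1×5.8/(5.8+16) = 26.366 kPa

Δσ_z ≈ 26.4 kPa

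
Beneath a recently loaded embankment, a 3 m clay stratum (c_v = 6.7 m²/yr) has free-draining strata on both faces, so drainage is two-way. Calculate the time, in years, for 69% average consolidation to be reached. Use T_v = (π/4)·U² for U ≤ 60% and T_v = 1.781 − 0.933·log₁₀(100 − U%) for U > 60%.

t ≈ 0.131 years

Drainage path length: H_d = H/2 = 1.5 m (double drainage).
U > 60%: T_v = 1.781 − 0.933·log₁₀(100 − 69) = 0.38956.
t = T_v·H_d²/c_v = 0.38956×1.5²/6.7 = 0.1308 years.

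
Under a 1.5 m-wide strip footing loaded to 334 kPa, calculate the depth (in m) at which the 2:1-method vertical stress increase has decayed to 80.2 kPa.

2:1 spreading — at depth z the loaded area has grown by z in each plan dimension:
qB/(B+z) = Δσ_z ⇒ z = qB/Δσ_z − B = 334×1.5/80.2 − 1.5 = 4.747 m

z ≈ 4.75 m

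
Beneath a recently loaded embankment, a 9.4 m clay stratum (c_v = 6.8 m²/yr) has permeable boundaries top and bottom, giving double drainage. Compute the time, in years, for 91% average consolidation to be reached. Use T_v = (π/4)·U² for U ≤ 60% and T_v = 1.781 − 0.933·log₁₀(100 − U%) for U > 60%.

Drainage path length: H_d = H/2 = 4.7 m (double drainage).
U > 60%: T_v = 1.781 − 0.933·log₁₀(100 − 91) = 0.89069.
t = T_v·H_d²/c_v = 0.89069×4.7²/6.8 = 2.893 years.

t ≈ 2.89 years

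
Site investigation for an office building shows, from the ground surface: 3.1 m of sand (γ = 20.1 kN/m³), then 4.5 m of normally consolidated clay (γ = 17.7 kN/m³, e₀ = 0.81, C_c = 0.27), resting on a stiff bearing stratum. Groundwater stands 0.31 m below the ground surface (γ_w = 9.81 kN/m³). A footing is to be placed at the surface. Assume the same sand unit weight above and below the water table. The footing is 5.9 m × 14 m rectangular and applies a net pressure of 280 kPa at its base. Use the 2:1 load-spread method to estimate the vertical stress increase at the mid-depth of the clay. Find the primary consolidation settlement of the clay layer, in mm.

S_c ≈ 322 mm

Mid-depth of clay below the ground surface: z = 3.1 + 4.5/2 = 5.35 m.
Total vertical stress at mid-clay: σ_v = 20.1×3.1 + 17.7×2.25 = 102.14 kPa.
Pore pressure: u = 9.81×(5.35 − 0.31) = 49.442 kPa.
Initial effective stress: σ'_0 = σ_v − u = 102.14 − 49.442 = 52.698 kPa.
Stress increase at mid-clay by the 2:1 spreading method:
Δσ = qBL/((B+z)(L+z)) = 280×5.9×14/((5.9+5.35)(14+5.35)) = 106.24 kPa
Final effective stress: σ'_f = σ'_0 + Δσ = 52.698 + 106.24 = 158.94 kPa.
Normally consolidated clay, so the full stress increment lies on the virgin compression line:
S_c = C_c·H/(1+e₀)·log₁₀(σ'_f/σ'_0) = 0.27×4.5/(1+0.81)×log₁₀(158.94/52.698)
    = 0.67127 × 0.47944 = 0.3218 m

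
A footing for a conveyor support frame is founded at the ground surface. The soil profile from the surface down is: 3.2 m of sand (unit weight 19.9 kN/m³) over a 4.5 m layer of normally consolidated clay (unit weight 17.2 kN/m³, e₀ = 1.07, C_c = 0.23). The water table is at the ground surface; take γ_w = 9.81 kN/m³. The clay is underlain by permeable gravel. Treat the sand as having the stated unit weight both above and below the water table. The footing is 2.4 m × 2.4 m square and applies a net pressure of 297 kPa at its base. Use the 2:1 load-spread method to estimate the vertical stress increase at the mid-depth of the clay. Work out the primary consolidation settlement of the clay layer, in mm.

S_c ≈ 97.6 mm

Mid-depth of clay below the ground surface: z = 3.2 + 4.5/2 = 5.45 m.
Total vertical stress at mid-clay: σ_v = 19.9×3.2 + 17.2×2.25 = 102.38 kPa.
Pore pressure: u = 9.81×(5.45 − 0) = 53.465 kPa.
Initial effective stress: σ'_0 = σ_v − u = 102.38 − 53.465 = 48.915 kPa.
Stress increase at mid-clay by the 2:1 spreading method:
Δσ = qBL/((B+z)(L+z)) = 297×2.4×2.4/((2.4+5.45)(2.4+5.45)) = 27.761 kPa
Final effective stress: σ'_f = σ'_0 + Δσ = 48.915 + 27.761 = 76.676 kPa.
Normally consolidated clay, so the full stress increment lies on the virgin compression line:
S_c = C_c·H/(1+e₀)·log₁₀(σ'_f/σ'_0) = 0.23×4.5/(1+1.07)×log₁₀(76.676/48.915)
    = 0.5 × 0.19522 = 0.09761 m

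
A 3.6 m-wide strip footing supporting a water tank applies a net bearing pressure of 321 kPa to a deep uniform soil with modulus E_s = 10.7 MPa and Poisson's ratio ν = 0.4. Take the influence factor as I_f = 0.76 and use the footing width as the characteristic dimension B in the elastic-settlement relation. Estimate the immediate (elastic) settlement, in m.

Immediate (elastic) settlement: S_e = q·B·(1−ν²)/E_s · I_f.
E_s = 10.7 MPa = 10700 kPa.
S_e = 321 × 3.6 × (1 − 0.4²) / 10700 × 0.76
    = 321 × 3.6 × 0.84 / 10700 × 0.76
    = 0.06895 m

S_e ≈ 0.0689 m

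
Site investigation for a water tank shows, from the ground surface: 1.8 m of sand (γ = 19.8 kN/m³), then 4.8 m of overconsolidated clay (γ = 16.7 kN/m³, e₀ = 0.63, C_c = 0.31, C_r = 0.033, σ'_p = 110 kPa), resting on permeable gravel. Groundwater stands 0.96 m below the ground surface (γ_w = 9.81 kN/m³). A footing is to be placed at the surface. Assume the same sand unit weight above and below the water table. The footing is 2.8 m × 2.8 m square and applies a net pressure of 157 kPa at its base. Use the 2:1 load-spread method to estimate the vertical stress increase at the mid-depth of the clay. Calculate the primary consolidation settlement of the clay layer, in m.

S_c ≈ 0.0191 m

Mid-depth of clay below the ground surface: z = 1.8 + 4.8/2 = 4.2 m.
Total vertical stress at mid-clay: σ_v = 19.8×1.8 + 16.7×2.4 = 75.72 kPa.
Pore pressure: u = 9.81×(4.2 − 0.96) = 31.784 kPa.
Initial effective stress: σ'_0 = σ_v − u = 75.72 − 31.784 = 43.936 kPa.
Stress increase at mid-clay by the 2:1 spreading method:
Δσ = qBL/((B+z)(L+z)) = 157×2.8×2.8/((2.8+4.2)(2.8+4.2)) = 25.12 kPa
Final effective stress: σ'_f = 43.936 + 25.12 = 69.056 kPa.
σ'_f = 69.056 ≤ σ'_p = 110 kPa, so the clay remains overconsolidated and only the recompression index applies:
S_c = C_r·H/(1+e₀)·log₁₀(σ'_f/σ'_0) = 0.033×4.8/1.63×log₁₀(69.056/43.936)
    = 0.097178 × 0.19638 = 0.01908 m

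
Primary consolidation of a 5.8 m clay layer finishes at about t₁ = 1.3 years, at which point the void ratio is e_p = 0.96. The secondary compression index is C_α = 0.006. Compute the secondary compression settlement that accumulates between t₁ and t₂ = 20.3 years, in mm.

Secondary compression: S_s = C_α·H/(1+e_p)·log₁₀(t₂/t₁)
S_s = 0.006×5.8/(1+0.96)×log₁₀(20.3/1.3)
    = 0.01776 × 1.194 = 0.02119 m

S_s ≈ 21.2 mm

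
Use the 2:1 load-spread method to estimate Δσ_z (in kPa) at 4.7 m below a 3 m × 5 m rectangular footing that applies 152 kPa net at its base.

By the 2:1 method the load spreads at 1 horizontal : 2 vertical, so at depth z the loaded area has grown by z in each plan dimension:
Δσ = qBL/((B+z)(L+z)) = 152×3×5/((3+4.7)(5+4.7)) = 30.526 kPa

Δσ_z ≈ 30.5 kPa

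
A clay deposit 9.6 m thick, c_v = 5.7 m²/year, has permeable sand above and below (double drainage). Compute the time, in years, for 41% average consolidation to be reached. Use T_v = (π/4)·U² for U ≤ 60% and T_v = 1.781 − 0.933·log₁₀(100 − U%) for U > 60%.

t ≈ 0.534 years

Drainage path length: H_d = H/2 = 4.8 m (double drainage).
U ≤ 60%: T_v = (π/4)·U² = (π/4)×0.41² = 0.13203.
t = T_v·H_d²/c_v = 0.13203×4.8²/5.7 = 0.5337 years.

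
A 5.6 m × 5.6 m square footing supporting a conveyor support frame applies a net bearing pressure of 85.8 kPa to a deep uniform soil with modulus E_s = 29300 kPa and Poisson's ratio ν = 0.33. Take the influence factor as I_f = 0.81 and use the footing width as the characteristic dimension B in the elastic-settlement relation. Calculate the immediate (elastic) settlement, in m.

S_e ≈ 0.0118 m

Immediate (elastic) settlement: S_e = q·B·(1−ν²)/E_s · I_f.
S_e = 85.8 × 5.6 × (1 − 0.33²) / 29300 × 0.81
    = 85.8 × 5.6 × 0.8911 / 29300 × 0.81
    = 0.01184 m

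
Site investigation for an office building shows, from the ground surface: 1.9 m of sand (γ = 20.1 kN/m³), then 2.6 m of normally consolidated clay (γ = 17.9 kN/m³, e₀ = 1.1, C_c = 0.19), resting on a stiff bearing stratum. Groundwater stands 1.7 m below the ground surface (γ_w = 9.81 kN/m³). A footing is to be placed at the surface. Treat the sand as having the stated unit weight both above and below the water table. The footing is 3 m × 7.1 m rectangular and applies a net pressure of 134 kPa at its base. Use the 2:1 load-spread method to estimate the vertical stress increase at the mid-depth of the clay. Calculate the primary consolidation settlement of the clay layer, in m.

S_c ≈ 0.0685 m

Mid-depth of clay below the ground surface: z = 1.9 + 2.6/2 = 3.2 m.
Total vertical stress at mid-clay: σ_v = 20.1×1.9 + 17.9×1.3 = 61.46 kPa.
Pore pressure: u = 9.81×(3.2 − 1.7) = 14.715 kPa.
Initial effective stress: σ'_0 = σ_v − u = 61.46 − 14.715 = 46.745 kPa.
Stress increase at mid-clay by the 2:1 spreading method:
Δσ = qBL/((B+z)(L+z)) = 134×3×7.1/((3+3.2)(7.1+3.2)) = 44.695 kPa
Final effective stress: σ'_f = σ'_0 + Δσ = 46.745 + 44.695 = 91.44 kPa.
Normally consolidated clay, so the full stress increment lies on the virgin compression line:
S_c = C_c·H/(1+e₀)·log₁₀(σ'_f/σ'_0) = 0.19×2.6/(1+1.1)×log₁₀(91.44/46.745)
    = 0.23524 × 0.2914 = 0.06855 m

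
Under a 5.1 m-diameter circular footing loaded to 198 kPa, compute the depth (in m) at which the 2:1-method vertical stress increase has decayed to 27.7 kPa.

z ≈ 8.54 m

2:1 spreading — at depth z the loaded area has grown by z in each plan dimension:
qD²/(D+z)² = Δσ_z ⇒ z = D(√(q/Δσ_z) − 1) = 5.1×(√(198/27.7) − 1) = 8.535 m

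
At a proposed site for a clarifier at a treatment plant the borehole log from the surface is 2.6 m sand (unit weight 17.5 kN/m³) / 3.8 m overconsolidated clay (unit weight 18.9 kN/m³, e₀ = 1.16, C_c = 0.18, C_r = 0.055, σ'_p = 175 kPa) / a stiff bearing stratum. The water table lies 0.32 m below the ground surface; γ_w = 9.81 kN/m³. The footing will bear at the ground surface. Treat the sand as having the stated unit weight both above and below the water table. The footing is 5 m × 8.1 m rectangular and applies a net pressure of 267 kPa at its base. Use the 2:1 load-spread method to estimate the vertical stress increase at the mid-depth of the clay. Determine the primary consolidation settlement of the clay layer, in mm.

Mid-depth of clay below the ground surface: z = 2.6 + 3.8/2 = 4.5 m.
Total vertical stress at mid-clay: σ_v = 17.5×2.6 + 18.9×1.9 = 81.41 kPa.
Pore pressure: u = 9.81×(4.5 − 0.32) = 41.006 kPa.
Initial effective stress: σ'_0 = σ_v − u = 81.41 − 41.006 = 40.404 kPa.
Stress increase at mid-clay by the 2:1 spreading method:
Δσ = qBL/((B+z)(L+z)) = 267×5×8.1/((5+4.5)(8.1+4.5)) = 90.338 kPa
Final effective stress: σ'_f = 40.404 + 90.338 = 130.74 kPa.
σ'_f = 130.74 ≤ σ'_p = 175 kPa, so the clay remains overconsolidated and only the recompression index applies:
S_c = C_r·H/(1+e₀)·log₁₀(σ'_f/σ'_0) = 0.055×3.8/2.16×log₁₀(130.74/40.404)
    = 0.096762 × 0.50998 = 0.04935 m

S_c ≈ 49.3 mm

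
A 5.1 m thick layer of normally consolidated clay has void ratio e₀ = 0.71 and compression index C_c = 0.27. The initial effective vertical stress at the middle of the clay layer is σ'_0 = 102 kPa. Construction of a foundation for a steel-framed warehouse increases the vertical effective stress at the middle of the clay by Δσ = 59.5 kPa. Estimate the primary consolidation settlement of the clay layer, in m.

S_c ≈ 0.161 m

Final effective stress: σ'_f = σ'_0 + Δσ = 102 + 59.5 = 161.5 kPa.
Normally consolidated clay, so the full stress increment lies on the virgin compression line:
S_c = C_c·H/(1+e₀)·log₁₀(σ'_f/σ'_0) = 0.27×5.1/(1+0.71)×log₁₀(161.5/102)
    = 0.80526 × 0.19957 = 0.1607 m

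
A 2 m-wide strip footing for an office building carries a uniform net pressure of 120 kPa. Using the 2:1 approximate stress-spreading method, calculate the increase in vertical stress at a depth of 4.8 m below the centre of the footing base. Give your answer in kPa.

By the 2:1 method the load spreads at 1 horizontal : 2 vertical, so at depth z the loaded area has grown by z in each plan dimension:
Δσ = qB/(B+z) = 120×2/(2+4.8) = 35.294 kPa

Δσ_z ≈ 35.3 kPa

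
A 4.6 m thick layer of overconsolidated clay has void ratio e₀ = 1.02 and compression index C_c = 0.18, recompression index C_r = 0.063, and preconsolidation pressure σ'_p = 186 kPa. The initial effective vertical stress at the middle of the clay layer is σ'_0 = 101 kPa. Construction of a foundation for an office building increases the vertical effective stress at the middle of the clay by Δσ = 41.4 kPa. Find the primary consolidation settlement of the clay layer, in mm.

S_c ≈ 21.4 mm

Final effective stress: σ'_f = 101 + 41.4 = 142.4 kPa.
σ'_f = 142.4 ≤ σ'_p = 186 kPa, so the clay remains overconsolidated and only the recompression index applies:
S_c = C_r·H/(1+e₀)·log₁₀(σ'_f/σ'_0) = 0.063×4.6/2.02×log₁₀(142.4/101)
    = 0.14346 × 0.14919 = 0.0214 m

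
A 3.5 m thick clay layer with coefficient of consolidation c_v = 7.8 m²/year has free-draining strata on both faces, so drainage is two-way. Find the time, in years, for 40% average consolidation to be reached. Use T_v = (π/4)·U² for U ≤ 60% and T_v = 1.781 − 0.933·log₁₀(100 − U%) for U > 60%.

t ≈ 0.0493 years

Drainage path length: H_d = H/2 = 1.75 m (double drainage).
U ≤ 60%: T_v = (π/4)·U² = (π/4)×0.4² = 0.12566.
t = T_v·H_d²/c_v = 0.12566×1.75²/7.8 = 0.04934 years.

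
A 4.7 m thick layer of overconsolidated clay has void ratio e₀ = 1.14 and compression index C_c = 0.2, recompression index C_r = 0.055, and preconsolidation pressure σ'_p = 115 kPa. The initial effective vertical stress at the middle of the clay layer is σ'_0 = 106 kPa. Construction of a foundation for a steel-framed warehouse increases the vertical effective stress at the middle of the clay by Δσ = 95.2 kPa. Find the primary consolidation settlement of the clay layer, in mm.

Final effective stress: σ'_f = 106 + 95.2 = 201.2 kPa.
σ'_f = 201.2 > σ'_p = 115 kPa, so the stress path crosses the preconsolidation pressure — recompression up to σ'_p, then virgin compression beyond:
S_c = H/(1+e₀)·[C_r·log₁₀(σ'_p/σ'_0) + C_c·log₁₀(σ'_f/σ'_p)]
    = 4.7/2.14 × [0.055×log₁₀(115/106) + 0.2×log₁₀(201.2/115)]
    = 2.1963 × [0.0019466 + 0.048586] = 0.111 m

S_c ≈ 111 mm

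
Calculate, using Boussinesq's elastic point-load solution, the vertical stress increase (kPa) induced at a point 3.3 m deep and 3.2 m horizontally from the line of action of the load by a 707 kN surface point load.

Boussinesq vertical stress below a point load on an elastic half-space:
Δσ_z = 3P/(2πz²) · [1 + (r/z)²]^(−5/2)
r/z = 3.2/3.3 = 0.9697; [1+(r/z)²]^(−5/2) = 0.19069.
Δσ_z = 3×707/(2π×3.3²) × 0.19069 = 30.998 × 0.19069 = 5.911 kPa

Δσ_z ≈ 5.91 kPa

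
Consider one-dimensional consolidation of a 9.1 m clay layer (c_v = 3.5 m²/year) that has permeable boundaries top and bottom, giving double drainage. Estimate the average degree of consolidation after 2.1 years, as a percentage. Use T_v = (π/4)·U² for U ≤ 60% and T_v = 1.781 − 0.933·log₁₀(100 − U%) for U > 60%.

U ≈ 66.2 %

Drainage path length: H_d = H/2 = 4.55 m (double drainage).
T_v = c_v·t/H_d² = 3.5×2.1/4.55² = 0.35503.
T_v = 0.35503 corresponds to the U > 60% branch:
U = 1 − 10^((1.781 − T_v)/0.933)/100 = 0.6624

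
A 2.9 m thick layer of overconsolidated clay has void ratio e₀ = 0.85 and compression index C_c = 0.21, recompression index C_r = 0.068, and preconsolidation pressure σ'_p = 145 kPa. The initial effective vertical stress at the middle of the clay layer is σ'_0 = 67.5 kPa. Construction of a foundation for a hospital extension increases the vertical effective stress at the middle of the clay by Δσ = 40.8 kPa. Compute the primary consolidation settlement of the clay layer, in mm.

S_c ≈ 21.9 mm

Final effective stress: σ'_f = 67.5 + 40.8 = 108.3 kPa.
σ'_f = 108.3 ≤ σ'_p = 145 kPa, so the clay remains overconsolidated and only the recompression index applies:
S_c = C_r·H/(1+e₀)·log₁₀(σ'_f/σ'_0) = 0.068×2.9/1.85×log₁₀(108.3/67.5)
    = 0.1066 × 0.20532 = 0.02189 m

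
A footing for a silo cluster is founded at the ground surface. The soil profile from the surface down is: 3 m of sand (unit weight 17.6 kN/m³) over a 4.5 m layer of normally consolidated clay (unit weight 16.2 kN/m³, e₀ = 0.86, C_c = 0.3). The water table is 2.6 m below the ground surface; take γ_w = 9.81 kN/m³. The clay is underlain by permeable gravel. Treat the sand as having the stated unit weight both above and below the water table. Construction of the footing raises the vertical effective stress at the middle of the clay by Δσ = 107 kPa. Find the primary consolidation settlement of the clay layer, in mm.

Mid-depth of clay below the ground surface: z = 3 + 4.5/2 = 5.25 m.
Total vertical stress at mid-clay: σ_v = 17.6×3 + 16.2×2.25 = 89.25 kPa.
Pore pressure: u = 9.81×(5.25 − 2.6) = 25.997 kPa.
Initial effective stress: σ'_0 = σ_v − u = 89.25 − 25.997 = 63.253 kPa.
Final effective stress: σ'_f = σ'_0 + Δσ = 63.253 + 107 = 170.25 kPa.
Normally consolidated clay, so the full stress increment lies on the virgin compression line:
S_c = C_c·H/(1+e₀)·log₁₀(σ'_f/σ'_0) = 0.3×4.5/(1+0.86)×log₁₀(170.25/63.253)
    = 0.72581 × 0.43001 = 0.3121 m

S_c ≈ 312 mm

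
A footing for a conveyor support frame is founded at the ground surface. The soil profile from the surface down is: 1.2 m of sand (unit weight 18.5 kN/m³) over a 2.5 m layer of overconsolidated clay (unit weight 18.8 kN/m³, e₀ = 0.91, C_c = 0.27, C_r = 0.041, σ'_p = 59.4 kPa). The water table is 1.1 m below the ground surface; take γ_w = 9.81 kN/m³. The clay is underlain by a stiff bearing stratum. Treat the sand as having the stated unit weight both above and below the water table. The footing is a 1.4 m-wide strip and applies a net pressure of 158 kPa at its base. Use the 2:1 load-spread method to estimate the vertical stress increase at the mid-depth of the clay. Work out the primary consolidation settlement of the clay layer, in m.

Mid-depth of clay below the ground surface: z = 1.2 + 2.5/2 = 2.45 m.
Total vertical stress at mid-clay: σ_v = 18.5×1.2 + 18.8×1.25 = 45.7 kPa.
Pore pressure: u = 9.81×(2.45 − 1.1) = 13.244 kPa.
Initial effective stress: σ'_0 = σ_v − u = 45.7 − 13.244 = 32.456 kPa.
Stress increase at mid-clay by the 2:1 spreading method:
Δσ = qB/(B+z) = 158×1.4/(1.4+2.45) = 57.455 kPa
Final effective stress: σ'_f = 32.456 + 57.455 = 89.911 kPa.
σ'_f = 89.911 > σ'_p = 59.4 kPa, so the stress path crosses the preconsolidation pressure — recompression up to σ'_p, then virgin compression beyond:
S_c = H/(1+e₀)·[C_r·log₁₀(σ'_p/σ'_0) + C_c·log₁₀(σ'_f/σ'_p)]
    = 2.5/1.91 × [0.041×log₁₀(59.4/32.456) + 0.27×log₁₀(89.911/59.4)]
    = 1.3089 × [0.010762 + 0.048607] = 0.07771 m

S_c ≈ 0.0777 m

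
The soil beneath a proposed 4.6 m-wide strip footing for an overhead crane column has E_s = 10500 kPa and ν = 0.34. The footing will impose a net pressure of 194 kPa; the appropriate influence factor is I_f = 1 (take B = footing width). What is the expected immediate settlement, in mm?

S_e ≈ 75.2 mm

Immediate (elastic) settlement: S_e = q·B·(1−ν²)/E_s · I_f.
S_e = 194 × 4.6 × (1 − 0.34²) / 10500 × 1
    = 194 × 4.6 × 0.8844 / 10500 × 1
    = 0.07517 m = 75.17 mm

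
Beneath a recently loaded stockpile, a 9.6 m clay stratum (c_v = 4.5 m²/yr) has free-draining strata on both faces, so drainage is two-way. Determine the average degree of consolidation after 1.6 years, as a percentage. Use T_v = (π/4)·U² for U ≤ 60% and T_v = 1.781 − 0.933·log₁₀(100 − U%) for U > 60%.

Drainage path length: H_d = H/2 = 4.8 m (double drainage).
T_v = c_v·t/H_d² = 4.5×1.6/4.8² = 0.3125.
T_v = 0.3125 corresponds to the U > 60% branch:
U = 1 − 10^((1.781 − T_v)/0.933)/100 = 0.6251

U ≈ 62.5 %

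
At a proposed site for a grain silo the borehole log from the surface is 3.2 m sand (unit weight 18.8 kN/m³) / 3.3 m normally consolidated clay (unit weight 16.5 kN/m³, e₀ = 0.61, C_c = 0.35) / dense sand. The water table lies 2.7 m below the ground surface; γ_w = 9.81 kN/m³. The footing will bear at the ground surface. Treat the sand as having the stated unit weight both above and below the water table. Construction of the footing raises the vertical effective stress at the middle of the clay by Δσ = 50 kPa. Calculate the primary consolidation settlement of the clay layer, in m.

S_c ≈ 0.175 m

Mid-depth of clay below the ground surface: z = 3.2 + 3.3/2 = 4.85 m.
Total vertical stress at mid-clay: σ_v = 18.8×3.2 + 16.5×1.65 = 87.385 kPa.
Pore pressure: u = 9.81×(4.85 − 2.7) = 21.091 kPa.
Initial effective stress: σ'_0 = σ_v − u = 87.385 − 21.091 = 66.294 kPa.
Final effective stress: σ'_f = σ'_0 + Δσ = 66.294 + 50 = 116.29 kPa.
Normally consolidated clay, so the full stress increment lies on the virgin compression line:
S_c = C_c·H/(1+e₀)·log₁₀(σ'_f/σ'_0) = 0.35×3.3/(1+0.61)×log₁₀(116.29/66.294)
    = 0.71739 × 0.24407 = 0.1751 m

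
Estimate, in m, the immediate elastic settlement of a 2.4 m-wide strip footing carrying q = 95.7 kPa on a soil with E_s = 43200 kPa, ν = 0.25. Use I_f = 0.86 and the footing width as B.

S_e ≈ 0.00429 m

Immediate (elastic) settlement: S_e = q·B·(1−ν²)/E_s · I_f.
S_e = 95.7 × 2.4 × (1 − 0.25²) / 43200 × 0.86
    = 95.7 × 2.4 × 0.9375 / 43200 × 0.86
    = 0.004287 m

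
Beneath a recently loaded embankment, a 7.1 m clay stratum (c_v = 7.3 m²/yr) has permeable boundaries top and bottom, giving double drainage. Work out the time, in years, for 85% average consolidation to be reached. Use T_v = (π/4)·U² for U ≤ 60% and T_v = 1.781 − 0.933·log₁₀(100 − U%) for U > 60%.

t ≈ 1.18 years

Drainage path length: H_d = H/2 = 3.55 m (double drainage).
U > 60%: T_v = 1.781 − 0.933·log₁₀(100 − 85) = 0.68371.
t = T_v·H_d²/c_v = 0.68371×3.55²/7.3 = 1.18 years.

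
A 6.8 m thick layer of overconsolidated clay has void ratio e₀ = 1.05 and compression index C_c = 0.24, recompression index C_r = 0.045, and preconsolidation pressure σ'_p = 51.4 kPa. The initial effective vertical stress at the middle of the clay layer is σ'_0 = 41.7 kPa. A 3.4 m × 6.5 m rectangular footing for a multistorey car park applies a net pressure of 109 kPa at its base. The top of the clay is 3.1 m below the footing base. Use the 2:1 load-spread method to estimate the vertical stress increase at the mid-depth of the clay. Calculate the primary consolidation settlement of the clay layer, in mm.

Mid-depth of clay below the footing base: z = 3.1 + 6.8/2 = 6.5 m.
Stress increase at mid-clay by the 2:1 spreading method:
Δσ = qBL/((B+z)(L+z)) = 109×3.4×6.5/((3.4+6.5)(6.5+6.5)) = 18.717 kPa
Final effective stress: σ'_f = 41.7 + 18.717 = 60.417 kPa.
σ'_f = 60.417 > σ'_p = 51.4 kPa, so the stress path crosses the preconsolidation pressure — recompression up to σ'_p, then virgin compression beyond:
S_c = H/(1+e₀)·[C_r·log₁₀(σ'_p/σ'_0) + C_c·log₁₀(σ'_f/σ'_p)]
    = 6.8/2.05 × [0.045×log₁₀(51.4/41.7) + 0.24×log₁₀(60.417/51.4)]
    = 3.3171 × [0.0040872 + 0.016847] = 0.06944 m

S_c ≈ 69.4 mm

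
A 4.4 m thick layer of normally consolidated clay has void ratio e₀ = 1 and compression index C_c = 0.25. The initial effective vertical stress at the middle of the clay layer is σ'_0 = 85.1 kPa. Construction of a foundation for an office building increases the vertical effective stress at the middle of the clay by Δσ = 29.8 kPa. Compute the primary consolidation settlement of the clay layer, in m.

S_c ≈ 0.0717 m

Final effective stress: σ'_f = σ'_0 + Δσ = 85.1 + 29.8 = 114.9 kPa.
Normally consolidated clay, so the full stress increment lies on the virgin compression line:
S_c = C_c·H/(1+e₀)·log₁₀(σ'_f/σ'_0) = 0.25×4.4/(1+1)×log₁₀(114.9/85.1)
    = 0.55 × 0.13039 = 0.07171 m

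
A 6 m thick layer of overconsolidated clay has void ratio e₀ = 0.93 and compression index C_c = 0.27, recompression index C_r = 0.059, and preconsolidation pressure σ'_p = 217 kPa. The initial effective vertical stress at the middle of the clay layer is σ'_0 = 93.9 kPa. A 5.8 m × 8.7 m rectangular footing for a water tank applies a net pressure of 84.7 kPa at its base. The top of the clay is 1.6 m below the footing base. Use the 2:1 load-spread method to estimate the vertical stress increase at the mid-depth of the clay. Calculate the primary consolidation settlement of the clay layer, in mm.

S_c ≈ 22.7 mm

Mid-depth of clay below the footing base: z = 1.6 + 6/2 = 4.6 m.
Stress increase at mid-clay by the 2:1 spreading method:
Δσ = qBL/((B+z)(L+z)) = 84.7×5.8×8.7/((5.8+4.6)(8.7+4.6)) = 30.899 kPa
Final effective stress: σ'_f = 93.9 + 30.899 = 124.8 kPa.
σ'_f = 124.8 ≤ σ'_p = 217 kPa, so the clay remains overconsolidated and only the recompression index applies:
S_c = C_r·H/(1+e₀)·log₁₀(σ'_f/σ'_0) = 0.059×6/1.93×log₁₀(124.8/93.9)
    = 0.18342 × 0.12355 = 0.02266 m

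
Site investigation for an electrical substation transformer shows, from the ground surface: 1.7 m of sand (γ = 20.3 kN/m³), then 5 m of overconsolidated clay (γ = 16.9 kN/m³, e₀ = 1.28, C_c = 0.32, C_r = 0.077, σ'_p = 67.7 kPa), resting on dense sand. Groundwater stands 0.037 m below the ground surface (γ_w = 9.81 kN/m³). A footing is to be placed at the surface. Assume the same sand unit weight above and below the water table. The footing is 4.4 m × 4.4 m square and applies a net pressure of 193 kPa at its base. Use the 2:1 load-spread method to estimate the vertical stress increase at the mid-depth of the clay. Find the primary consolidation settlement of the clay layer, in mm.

Mid-depth of clay below the ground surface: z = 1.7 + 5/2 = 4.2 m.
Total vertical stress at mid-clay: σ_v = 20.3×1.7 + 16.9×2.5 = 76.76 kPa.
Pore pressure: u = 9.81×(4.2 − 0.037) = 40.839 kPa.
Initial effective stress: σ'_0 = σ_v − u = 76.76 − 40.839 = 35.921 kPa.
Stress increase at mid-clay by the 2:1 spreading method:
Δσ = qBL/((B+z)(L+z)) = 193×4.4×4.4/((4.4+4.2)(4.4+4.2)) = 50.52 kPa
Final effective stress: σ'_f = 35.921 + 50.52 = 86.441 kPa.
σ'_f = 86.441 > σ'_p = 67.7 kPa, so the stress path crosses the preconsolidation pressure — recompression up to σ'_p, then virgin compression beyond:
S_c = H/(1+e₀)·[C_r·log₁₀(σ'_p/σ'_0) + C_c·log₁₀(σ'_f/σ'_p)]
    = 5/2.28 × [0.077×log₁₀(67.7/35.921) + 0.32×log₁₀(86.441/67.7)]
    = 2.193 × [0.021193 + 0.033962] = 0.121 m

S_c ≈ 121 mm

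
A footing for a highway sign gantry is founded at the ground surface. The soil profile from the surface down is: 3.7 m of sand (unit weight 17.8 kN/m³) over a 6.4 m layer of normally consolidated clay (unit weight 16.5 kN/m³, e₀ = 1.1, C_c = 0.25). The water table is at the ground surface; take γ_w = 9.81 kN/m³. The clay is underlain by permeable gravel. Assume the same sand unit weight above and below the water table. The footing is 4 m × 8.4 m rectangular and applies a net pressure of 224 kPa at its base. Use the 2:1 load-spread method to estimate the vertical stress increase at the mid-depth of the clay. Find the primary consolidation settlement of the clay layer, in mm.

Mid-depth of clay below the ground surface: z = 3.7 + 6.4/2 = 6.9 m.
Total vertical stress at mid-clay: σ_v = 17.8×3.7 + 16.5×3.2 = 118.66 kPa.
Pore pressure: u = 9.81×(6.9 − 0) = 67.689 kPa.
Initial effective stress: σ'_0 = σ_v − u = 118.66 − 67.689 = 50.971 kPa.
Stress increase at mid-clay by the 2:1 spreading method:
Δσ = qBL/((B+z)(L+z)) = 224×4×8.4/((4+6.9)(8.4+6.9)) = 45.13 kPa
Final effective stress: σ'_f = σ'_0 + Δσ = 50.971 + 45.13 = 96.101 kPa.
Normally consolidated clay, so the full stress increment lies on the virgin compression line:
S_c = C_c·H/(1+e₀)·log₁₀(σ'_f/σ'_0) = 0.25×6.4/(1+1.1)×log₁₀(96.101/50.971)
    = 0.7619 × 0.2754 = 0.2098 m

S_c ≈ 210 mm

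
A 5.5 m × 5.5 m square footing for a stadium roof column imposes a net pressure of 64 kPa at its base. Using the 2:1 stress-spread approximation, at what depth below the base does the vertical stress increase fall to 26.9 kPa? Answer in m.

2:1 spreading — at depth z the loaded area has grown by z in each plan dimension:
qB²/(B+z)² = Δσ_z ⇒ z = B(√(q/Δσ_z) − 1) = 5.5×(√(64/26.9) − 1) = 2.984 m

z ≈ 2.98 m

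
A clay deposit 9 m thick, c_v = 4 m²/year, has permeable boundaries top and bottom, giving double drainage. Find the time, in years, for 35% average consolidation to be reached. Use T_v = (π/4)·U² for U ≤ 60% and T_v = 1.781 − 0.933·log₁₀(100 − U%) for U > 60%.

Drainage path length: H_d = H/2 = 4.5 m (double drainage).
U ≤ 60%: T_v = (π/4)·U² = (π/4)×0.35² = 0.096211.
t = T_v·H_d²/c_v = 0.096211×4.5²/4 = 0.4871 years.

t ≈ 0.487 years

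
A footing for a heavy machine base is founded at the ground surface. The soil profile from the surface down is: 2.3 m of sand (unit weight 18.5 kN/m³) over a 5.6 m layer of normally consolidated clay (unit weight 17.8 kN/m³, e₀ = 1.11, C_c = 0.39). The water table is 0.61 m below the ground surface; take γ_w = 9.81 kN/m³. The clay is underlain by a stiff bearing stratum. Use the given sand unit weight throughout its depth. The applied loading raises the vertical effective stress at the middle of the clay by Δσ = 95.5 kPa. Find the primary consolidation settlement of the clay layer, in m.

S_c ≈ 0.49 m

Mid-depth of clay below the ground surface: z = 2.3 + 5.6/2 = 5.1 m.
Total vertical stress at mid-clay: σ_v = 18.5×2.3 + 17.8×2.8 = 92.39 kPa.
Pore pressure: u = 9.81×(5.1 − 0.61) = 44.047 kPa.
Initial effective stress: σ'_0 = σ_v − u = 92.39 − 44.047 = 48.343 kPa.
Final effective stress: σ'_f = σ'_0 + Δσ = 48.343 + 95.5 = 143.84 kPa.
Normally consolidated clay, so the full stress increment lies on the virgin compression line:
S_c = C_c·H/(1+e₀)·log₁₀(σ'_f/σ'_0) = 0.39×5.6/(1+1.11)×log₁₀(143.84/48.343)
    = 1.0351 × 0.47355 = 0.4902 m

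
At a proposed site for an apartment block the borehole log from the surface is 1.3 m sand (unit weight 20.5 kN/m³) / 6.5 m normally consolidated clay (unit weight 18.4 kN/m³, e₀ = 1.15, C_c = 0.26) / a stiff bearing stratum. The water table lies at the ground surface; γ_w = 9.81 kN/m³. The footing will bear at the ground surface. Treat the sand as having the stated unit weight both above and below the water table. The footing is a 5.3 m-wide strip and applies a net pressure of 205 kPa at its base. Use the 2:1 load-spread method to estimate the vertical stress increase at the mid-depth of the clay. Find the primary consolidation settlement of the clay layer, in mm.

Mid-depth of clay below the ground surface: z = 1.3 + 6.5/2 = 4.55 m.
Total vertical stress at mid-clay: σ_v = 20.5×1.3 + 18.4×3.25 = 86.45 kPa.
Pore pressure: u = 9.81×(4.55 − 0) = 44.636 kPa.
Initial effective stress: σ'_0 = σ_v − u = 86.45 − 44.636 = 41.814 kPa.
Stress increase at mid-clay by the 2:1 spreading method:
Δσ = qB/(B+z) = 205×5.3/(5.3+4.55) = 110.3 kPa
Final effective stress: σ'_f = σ'_0 + Δσ = 41.814 + 110.3 = 152.11 kPa.
Normally consolidated clay, so the full stress increment lies on the virgin compression line:
S_c = C_c·H/(1+e₀)·log₁₀(σ'_f/σ'_0) = 0.26×6.5/(1+1.15)×log₁₀(152.11/41.814)
    = 0.78605 × 0.56084 = 0.4408 m

S_c ≈ 441 mm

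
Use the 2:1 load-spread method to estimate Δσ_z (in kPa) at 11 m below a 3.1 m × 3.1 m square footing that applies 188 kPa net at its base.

Δσ_z ≈ 9.09 kPa

By the 2:1 method the load spreads at 1 horizontal : 2 vertical, so at depth z the loaded area has grown by z in each plan dimension:
Δσ = qBL/((B+z)(L+z)) = 188×3.1×3.1/((3.1+11)(3.1+11)) = 9.0875 kPa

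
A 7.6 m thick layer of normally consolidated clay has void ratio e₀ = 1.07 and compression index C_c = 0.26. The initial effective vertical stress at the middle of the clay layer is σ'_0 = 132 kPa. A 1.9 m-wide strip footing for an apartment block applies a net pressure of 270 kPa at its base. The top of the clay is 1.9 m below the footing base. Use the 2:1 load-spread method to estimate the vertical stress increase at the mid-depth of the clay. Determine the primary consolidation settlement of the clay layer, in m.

S_c ≈ 0.171 m

Mid-depth of clay below the footing base: z = 1.9 + 7.6/2 = 5.7 m.
Stress increase at mid-clay by the 2:1 spreading method:
Δσ = qB/(B+z) = 270×1.9/(1.9+5.7) = 67.5 kPa
Final effective stress: σ'_f = σ'_0 + Δσ = 132 + 67.5 = 199.5 kPa.
Normally consolidated clay, so the full stress increment lies on the virgin compression line:
S_c = C_c·H/(1+e₀)·log₁₀(σ'_f/σ'_0) = 0.26×7.6/(1+1.07)×log₁₀(199.5/132)
    = 0.95459 × 0.17937 = 0.1712 m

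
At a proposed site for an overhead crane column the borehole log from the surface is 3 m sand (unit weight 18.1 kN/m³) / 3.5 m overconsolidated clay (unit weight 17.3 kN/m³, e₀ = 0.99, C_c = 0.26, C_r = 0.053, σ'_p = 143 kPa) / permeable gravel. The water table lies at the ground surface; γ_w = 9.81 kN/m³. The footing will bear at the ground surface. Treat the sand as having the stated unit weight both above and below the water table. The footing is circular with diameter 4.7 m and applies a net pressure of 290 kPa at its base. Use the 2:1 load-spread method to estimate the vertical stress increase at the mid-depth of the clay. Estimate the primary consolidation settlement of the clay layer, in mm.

S_c ≈ 42.9 mm

Mid-depth of clay below the ground surface: z = 3 + 3.5/2 = 4.75 m.
Total vertical stress at mid-clay: σ_v = 18.1×3 + 17.3×1.75 = 84.575 kPa.
Pore pressure: u = 9.81×(4.75 − 0) = 46.598 kPa.
Initial effective stress: σ'_0 = σ_v − u = 84.575 − 46.598 = 37.977 kPa.
Stress increase at mid-clay by the 2:1 spreading method:
Δσ ≈ qD²/(D+z)² = 290×4.7²/(4.7+4.75)² = 71.735 kPa
Final effective stress: σ'_f = 37.977 + 71.735 = 109.71 kPa.
σ'_f = 109.71 ≤ σ'_p = 143 kPa, so the clay remains overconsolidated and only the recompression index applies:
S_c = C_r·H/(1+e₀)·log₁₀(σ'_f/σ'_0) = 0.053×3.5/1.99×log₁₀(109.71/37.977)
    = 0.093216 × 0.46073 = 0.04295 m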